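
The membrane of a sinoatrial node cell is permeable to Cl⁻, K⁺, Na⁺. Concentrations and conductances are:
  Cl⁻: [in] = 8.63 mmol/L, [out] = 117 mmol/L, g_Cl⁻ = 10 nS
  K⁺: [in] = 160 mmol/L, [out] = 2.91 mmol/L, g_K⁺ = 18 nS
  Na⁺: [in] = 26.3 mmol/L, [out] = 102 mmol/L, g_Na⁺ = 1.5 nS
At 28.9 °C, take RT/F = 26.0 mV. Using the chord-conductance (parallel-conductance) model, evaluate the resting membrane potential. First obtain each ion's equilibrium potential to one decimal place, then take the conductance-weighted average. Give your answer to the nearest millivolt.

-85 mV

E_Cl⁻ = (26.0/-1)·ln(117/8.63) = -67.8 mV
E_K⁺ = (26.0/1)·ln(2.91/160) = -104.2 mV
E_Na⁺ = (26.0/1)·ln(102/26.3) = 35.2 mV
Vm = (Σ gᵢEᵢ)/(Σ gᵢ) = (10·-67.8 + 18·-104.2 + 1.5·35.2) / (10 + 18 + 1.5)
= -2500.80 / 29.5 = -84.77 mV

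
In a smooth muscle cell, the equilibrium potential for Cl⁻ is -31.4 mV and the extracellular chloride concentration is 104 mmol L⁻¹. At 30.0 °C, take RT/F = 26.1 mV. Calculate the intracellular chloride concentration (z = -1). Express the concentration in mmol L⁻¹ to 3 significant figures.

Nernst: E = (26.1/-1) · ln([out]/[in]), so ln([out]/[in]) = -31.4 × -1 / 26.1 = 1.2031.
[out]/[in] = e^(1.2031) = 3.33.
[in] = 104 / 3.33 = 31.23 mmol L⁻¹.

31.2 mmol L⁻¹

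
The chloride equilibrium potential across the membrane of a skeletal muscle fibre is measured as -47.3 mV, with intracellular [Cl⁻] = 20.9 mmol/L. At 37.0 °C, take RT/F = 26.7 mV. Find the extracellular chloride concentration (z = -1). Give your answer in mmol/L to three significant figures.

123 mmol/L

Nernst: E = (26.7/-1) · ln([out]/[in]), so ln([out]/[in]) = -47.3 × -1 / 26.7 = 1.7715.
[out]/[in] = e^(1.7715) = 5.88.
[out] = 5.88 × 20.9 = 122.9 mmol/L.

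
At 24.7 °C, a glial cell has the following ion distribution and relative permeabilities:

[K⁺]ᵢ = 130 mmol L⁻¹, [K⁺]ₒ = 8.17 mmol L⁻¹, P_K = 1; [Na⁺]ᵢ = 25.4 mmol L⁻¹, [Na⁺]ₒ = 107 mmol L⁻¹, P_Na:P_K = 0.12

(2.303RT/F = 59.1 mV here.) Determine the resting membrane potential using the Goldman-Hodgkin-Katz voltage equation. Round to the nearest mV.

-47 mV

Vm = 59.1 · log₁₀[(Σ P·[cation]ₒ + Σ P·[anion]ᵢ) / (Σ P·[cation]ᵢ + Σ P·[anion]ₒ)]
Numerator = 1×8.17 + 0.12×107 = 21.01
Denominator = 1×130 + 0.12×25.4 = 133
Vm = 59.1 · log₁₀(0.15791) = 59.1 × (-0.8016) = -47.37 mV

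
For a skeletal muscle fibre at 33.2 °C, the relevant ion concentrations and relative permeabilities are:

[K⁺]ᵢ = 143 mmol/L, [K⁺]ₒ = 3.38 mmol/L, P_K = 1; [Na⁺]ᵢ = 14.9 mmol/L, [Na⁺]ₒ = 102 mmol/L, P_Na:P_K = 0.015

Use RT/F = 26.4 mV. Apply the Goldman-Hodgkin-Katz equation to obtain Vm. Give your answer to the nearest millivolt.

Vm = 26.4 · ln[(Σ P·[cation]ₒ + Σ P·[anion]ᵢ) / (Σ P·[cation]ᵢ + Σ P·[anion]ₒ)]
Numerator = 1×3.38 + 0.015×102 = 4.91
Denominator = 1×143 + 0.015×14.9 = 143.2
Vm = 26.4 · ln(0.034282) = 26.4 × (-3.3731) = -89.05 mV

-89 mV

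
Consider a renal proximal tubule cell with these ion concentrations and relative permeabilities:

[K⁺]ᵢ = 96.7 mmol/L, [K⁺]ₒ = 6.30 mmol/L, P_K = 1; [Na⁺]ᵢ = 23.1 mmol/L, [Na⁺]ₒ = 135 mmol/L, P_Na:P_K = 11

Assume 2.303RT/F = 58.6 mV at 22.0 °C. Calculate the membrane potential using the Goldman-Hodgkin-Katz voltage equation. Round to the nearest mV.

37 mV

Vm = 58.6 · log₁₀[(Σ P·[cation]ₒ + Σ P·[anion]ᵢ) / (Σ P·[cation]ᵢ + Σ P·[anion]ₒ)]
Numerator = 1×6.30 + 11×135 = 1491
Denominator = 1×96.7 + 11×23.1 = 350.8
Vm = 58.6 · log₁₀(4.2511) = 58.6 × (0.6285) = 36.83 mV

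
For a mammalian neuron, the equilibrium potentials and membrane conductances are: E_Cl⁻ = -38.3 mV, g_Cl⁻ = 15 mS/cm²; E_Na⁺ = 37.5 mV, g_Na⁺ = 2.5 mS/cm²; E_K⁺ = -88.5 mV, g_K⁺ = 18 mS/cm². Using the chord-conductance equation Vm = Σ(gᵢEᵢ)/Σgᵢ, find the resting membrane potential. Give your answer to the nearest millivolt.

-58 mV

Σ gᵢEᵢ = 15·(-38.3) + 2.5·(37.5) + 18·(-88.5) = -2073.75
Σ gᵢ = 15 + 2.5 + 18 = 35.5
Vm = -2073.75 / 35.5 = -58.42 mV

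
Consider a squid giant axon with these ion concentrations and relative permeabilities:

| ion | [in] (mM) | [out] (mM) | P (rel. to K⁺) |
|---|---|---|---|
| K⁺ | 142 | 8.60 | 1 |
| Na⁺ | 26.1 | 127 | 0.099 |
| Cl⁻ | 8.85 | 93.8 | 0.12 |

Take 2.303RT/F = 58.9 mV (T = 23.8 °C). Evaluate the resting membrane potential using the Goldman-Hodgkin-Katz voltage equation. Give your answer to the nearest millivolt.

Vm = 58.9 · log₁₀[(Σ P·[cation]ₒ + Σ P·[anion]ᵢ) / (Σ P·[cation]ᵢ + Σ P·[anion]ₒ)]
Numerator = 1×8.60 + 0.099×127 + 0.12×8.85 = 22.24
Denominator = 1×142 + 0.099×26.1 + 0.12×93.8 = 155.8
Vm = 58.9 · log₁₀(0.14268) = 58.9 × (-0.8456) = -49.81 mV

-50 mV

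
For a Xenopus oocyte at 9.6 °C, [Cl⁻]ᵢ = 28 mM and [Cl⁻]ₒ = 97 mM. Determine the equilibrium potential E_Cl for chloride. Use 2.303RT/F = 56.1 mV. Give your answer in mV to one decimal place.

-30.3 mV

E = (56.1/z) · log₁₀([Cl⁻]_out/[Cl⁻]_in) with z = -1.
For an anion, dividing by z = -1 reverses the sign.
= (56.1/-1) · log₁₀(97/28) = -56.10 · log₁₀(3.464)
= -56.10 · (0.5396) = -30.27 mV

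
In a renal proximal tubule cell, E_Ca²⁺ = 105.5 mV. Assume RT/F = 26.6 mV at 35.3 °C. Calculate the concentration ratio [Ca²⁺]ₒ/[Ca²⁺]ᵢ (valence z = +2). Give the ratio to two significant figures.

2800

ln([out]/[in]) = E·z/(26.6) = 105.5 × 2 / 26.6 = 7.9323
[out]/[in] = e^(7.9323) = 2786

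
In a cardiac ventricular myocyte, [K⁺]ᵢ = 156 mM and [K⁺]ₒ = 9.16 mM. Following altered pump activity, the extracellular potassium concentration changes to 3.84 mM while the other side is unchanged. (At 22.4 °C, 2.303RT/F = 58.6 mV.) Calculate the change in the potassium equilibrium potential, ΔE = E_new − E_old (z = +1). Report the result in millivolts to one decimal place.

-22.1 mV

E_old = (58.6/1)·log₁₀(9.16/156) = -72.15 mV
E_new = (58.6/1)·log₁₀(3.84/156) = -94.28 mV
ΔE = -94.28 − (-72.15) = -22.13 mV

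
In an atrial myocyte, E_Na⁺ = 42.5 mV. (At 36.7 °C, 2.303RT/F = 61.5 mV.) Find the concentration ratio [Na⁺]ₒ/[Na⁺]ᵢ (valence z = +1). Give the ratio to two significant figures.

log₁₀([out]/[in]) = E·z/(61.5) = 42.5 × 1 / 61.5 = 0.6911
[out]/[in] = 10^(0.6911) = 4.91

4.9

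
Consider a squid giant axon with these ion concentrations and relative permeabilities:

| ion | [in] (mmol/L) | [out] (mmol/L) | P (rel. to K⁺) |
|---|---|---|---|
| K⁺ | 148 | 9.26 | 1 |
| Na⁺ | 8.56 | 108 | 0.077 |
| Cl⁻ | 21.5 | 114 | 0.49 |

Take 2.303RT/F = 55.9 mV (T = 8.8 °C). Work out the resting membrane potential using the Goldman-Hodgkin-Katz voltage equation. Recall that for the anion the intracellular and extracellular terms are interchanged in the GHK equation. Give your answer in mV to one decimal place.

Vm = 55.9 · log₁₀[(Σ P·[cation]ₒ + Σ P·[anion]ᵢ) / (Σ P·[cation]ᵢ + Σ P·[anion]ₒ)]
Numerator = 1×9.26 + 0.077×108 + 0.49×21.5 = 28.11
Denominator = 1×148 + 0.077×8.56 + 0.49×114 = 204.5
Vm = 55.9 · log₁₀(0.13745) = 55.9 × (-0.8619) = -48.18 mV

-48.2 mV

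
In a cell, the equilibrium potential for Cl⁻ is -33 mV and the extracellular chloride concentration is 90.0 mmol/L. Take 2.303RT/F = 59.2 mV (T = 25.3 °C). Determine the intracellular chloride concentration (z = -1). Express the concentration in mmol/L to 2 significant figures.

Nernst: E = (59.2/-1) · log₁₀([out]/[in]), so log₁₀([out]/[in]) = -33.0 × -1 / 59.2 = 0.5574.
[out]/[in] = 10^(0.5574) = 3.609.
[in] = 90.0 / 3.609 = 24.94 mmol/L.

25 mmol/L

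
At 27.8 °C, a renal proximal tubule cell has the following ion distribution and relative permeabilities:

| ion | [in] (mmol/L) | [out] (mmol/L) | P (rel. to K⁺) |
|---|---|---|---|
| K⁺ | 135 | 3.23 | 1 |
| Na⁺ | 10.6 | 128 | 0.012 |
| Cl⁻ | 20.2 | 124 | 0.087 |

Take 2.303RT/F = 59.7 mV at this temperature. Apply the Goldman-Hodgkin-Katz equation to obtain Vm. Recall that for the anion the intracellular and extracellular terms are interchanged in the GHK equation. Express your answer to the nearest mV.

-81 mV

Vm = 59.7 · log₁₀[(Σ P·[cation]ₒ + Σ P·[anion]ᵢ) / (Σ P·[cation]ᵢ + Σ P·[anion]ₒ)]
Numerator = 1×3.23 + 0.012×128 + 0.087×20.2 = 6.523
Denominator = 1×135 + 0.012×10.6 + 0.087×124 = 145.9
Vm = 59.7 · log₁₀(0.044707) = 59.7 × (-1.3496) = -80.57 mV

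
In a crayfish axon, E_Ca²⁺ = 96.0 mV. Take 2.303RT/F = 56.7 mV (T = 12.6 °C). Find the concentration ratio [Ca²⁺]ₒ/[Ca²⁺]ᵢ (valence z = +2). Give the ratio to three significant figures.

2430

log₁₀([out]/[in]) = E·z/(56.7) = 96.0 × 2 / 56.7 = 3.3862
[out]/[in] = 10^(3.3862) = 2434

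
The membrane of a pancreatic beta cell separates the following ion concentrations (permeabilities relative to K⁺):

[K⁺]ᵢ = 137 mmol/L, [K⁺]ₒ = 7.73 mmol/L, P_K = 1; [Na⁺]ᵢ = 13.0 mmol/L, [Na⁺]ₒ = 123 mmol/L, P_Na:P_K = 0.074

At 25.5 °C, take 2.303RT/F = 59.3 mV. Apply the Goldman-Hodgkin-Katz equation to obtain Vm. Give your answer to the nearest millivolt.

Vm = 59.3 · log₁₀[(Σ P·[cation]ₒ + Σ P·[anion]ᵢ) / (Σ P·[cation]ᵢ + Σ P·[anion]ₒ)]
Numerator = 1×7.73 + 0.074×123 = 16.83
Denominator = 1×137 + 0.074×13.0 = 138
Vm = 59.3 · log₁₀(0.122) = 59.3 × (-0.9136) = -54.18 mV

-54 mV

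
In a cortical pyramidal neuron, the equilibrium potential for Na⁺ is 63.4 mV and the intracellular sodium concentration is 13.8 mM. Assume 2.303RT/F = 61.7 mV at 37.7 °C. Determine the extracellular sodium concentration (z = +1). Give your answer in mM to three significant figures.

Nernst: E = (61.7/1) · log₁₀([out]/[in]), so log₁₀([out]/[in]) = 63.4 × 1 / 61.7 = 1.0276.
[out]/[in] = 10^(1.0276) = 10.65.
[out] = 10.65 × 13.8 = 147 mM.

147 mM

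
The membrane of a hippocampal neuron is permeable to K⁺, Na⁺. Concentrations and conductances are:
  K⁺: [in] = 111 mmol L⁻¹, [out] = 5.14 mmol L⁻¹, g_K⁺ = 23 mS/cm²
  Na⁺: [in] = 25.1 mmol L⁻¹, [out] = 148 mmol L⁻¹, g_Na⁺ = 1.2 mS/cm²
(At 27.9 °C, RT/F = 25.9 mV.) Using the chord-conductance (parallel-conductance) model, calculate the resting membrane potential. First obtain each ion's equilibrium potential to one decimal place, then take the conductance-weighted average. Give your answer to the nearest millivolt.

-73 mV

E_K⁺ = (25.9/1)·ln(5.14/111) = -79.6 mV
E_Na⁺ = (25.9/1)·ln(148/25.1) = 46.0 mV
Vm = (Σ gᵢEᵢ)/(Σ gᵢ) = (23·-79.6 + 1.2·46.0) / (23 + 1.2)
= -1775.60 / 24.2 = -73.37 mV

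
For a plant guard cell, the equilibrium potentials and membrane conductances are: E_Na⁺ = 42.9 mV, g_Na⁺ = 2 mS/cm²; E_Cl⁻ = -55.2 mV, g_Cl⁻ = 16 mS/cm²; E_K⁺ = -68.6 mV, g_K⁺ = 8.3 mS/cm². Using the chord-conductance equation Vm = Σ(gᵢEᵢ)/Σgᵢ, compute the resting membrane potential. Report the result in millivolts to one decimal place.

Σ gᵢEᵢ = 2·(42.9) + 16·(-55.2) + 8.3·(-68.6) = -1366.78
Σ gᵢ = 2 + 16 + 8.3 = 26.3
Vm = -1366.78 / 26.3 = -51.97 mV

-52.0 mV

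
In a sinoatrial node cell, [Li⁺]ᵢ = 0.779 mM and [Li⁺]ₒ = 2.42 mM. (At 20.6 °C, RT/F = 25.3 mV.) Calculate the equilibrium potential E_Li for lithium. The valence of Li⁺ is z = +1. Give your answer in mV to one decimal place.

28.7 mV

E = (25.3/z) · ln([Li⁺]_out/[Li⁺]_in) with z = +1.
= (25.3/1) · ln(2.42/0.779) = 25.30 · ln(3.107)
= 25.30 · (1.1335) = 28.68 mV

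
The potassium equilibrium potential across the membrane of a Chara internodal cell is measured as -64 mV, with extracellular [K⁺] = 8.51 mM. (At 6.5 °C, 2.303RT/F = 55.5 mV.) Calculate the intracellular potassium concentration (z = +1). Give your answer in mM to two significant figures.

Nernst: E = (55.5/1) · log₁₀([out]/[in]), so log₁₀([out]/[in]) = -64.0 × 1 / 55.5 = -1.1532.
[out]/[in] = 10^(-1.1532) = 0.07028.
[in] = 8.51 / 0.07028 = 121.1 mM.

120 mM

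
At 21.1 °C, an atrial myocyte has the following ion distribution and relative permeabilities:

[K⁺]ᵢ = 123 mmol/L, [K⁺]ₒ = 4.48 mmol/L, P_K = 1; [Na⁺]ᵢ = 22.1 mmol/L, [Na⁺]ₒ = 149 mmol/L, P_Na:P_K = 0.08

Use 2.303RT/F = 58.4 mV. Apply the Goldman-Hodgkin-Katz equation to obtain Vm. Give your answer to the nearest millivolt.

Vm = 58.4 · log₁₀[(Σ P·[cation]ₒ + Σ P·[anion]ᵢ) / (Σ P·[cation]ᵢ + Σ P·[anion]ₒ)]
Numerator = 1×4.48 + 0.08×149 = 16.4
Denominator = 1×123 + 0.08×22.1 = 124.8
Vm = 58.4 · log₁₀(0.13144) = 58.4 × (-0.8813) = -51.47 mV

-51 mV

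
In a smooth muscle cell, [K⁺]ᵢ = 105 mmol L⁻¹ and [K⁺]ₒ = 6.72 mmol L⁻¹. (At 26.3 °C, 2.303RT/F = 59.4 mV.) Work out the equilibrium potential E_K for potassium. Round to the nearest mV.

-71 mV

E = (59.4/z) · log₁₀([K⁺]_out/[K⁺]_in) with z = +1.
= (59.4/1) · log₁₀(6.72/105) = 59.40 · log₁₀(0.064)
= 59.40 · (-1.1938) = -70.91 mV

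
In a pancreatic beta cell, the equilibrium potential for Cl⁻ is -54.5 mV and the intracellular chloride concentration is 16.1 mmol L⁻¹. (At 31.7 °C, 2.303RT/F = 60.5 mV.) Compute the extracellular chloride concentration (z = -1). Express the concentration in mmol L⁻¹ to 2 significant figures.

130 mmol L⁻¹

Nernst: E = (60.5/-1) · log₁₀([out]/[in]), so log₁₀([out]/[in]) = -54.5 × -1 / 60.5 = 0.9008.
[out]/[in] = 10^(0.9008) = 7.958.
[out] = 7.958 × 16.1 = 128.1 mmol L⁻¹.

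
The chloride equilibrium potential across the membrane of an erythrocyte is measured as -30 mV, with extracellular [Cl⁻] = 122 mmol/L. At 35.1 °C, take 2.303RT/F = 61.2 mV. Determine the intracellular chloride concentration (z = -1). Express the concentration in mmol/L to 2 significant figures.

39 mmol/L

Nernst: E = (61.2/-1) · log₁₀([out]/[in]), so log₁₀([out]/[in]) = -30.0 × -1 / 61.2 = 0.4902.
[out]/[in] = 10^(0.4902) = 3.092.
[in] = 122 / 3.092 = 39.46 mmol/L.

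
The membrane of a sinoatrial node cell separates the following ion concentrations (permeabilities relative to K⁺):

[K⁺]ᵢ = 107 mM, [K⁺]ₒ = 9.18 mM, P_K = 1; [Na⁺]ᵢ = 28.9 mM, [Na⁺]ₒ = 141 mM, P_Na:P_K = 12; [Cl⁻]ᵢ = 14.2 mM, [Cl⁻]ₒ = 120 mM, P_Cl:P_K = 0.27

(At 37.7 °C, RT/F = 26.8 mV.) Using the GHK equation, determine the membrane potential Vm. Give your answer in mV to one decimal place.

Vm = 26.8 · ln[(Σ P·[cation]ₒ + Σ P·[anion]ᵢ) / (Σ P·[cation]ᵢ + Σ P·[anion]ₒ)]
Numerator = 1×9.18 + 12×141 + 0.27×14.2 = 1705
Denominator = 1×107 + 12×28.9 + 0.27×120 = 486.2
Vm = 26.8 · ln(3.5068) = 26.8 × (1.2547) = 33.63 mV

33.6 mV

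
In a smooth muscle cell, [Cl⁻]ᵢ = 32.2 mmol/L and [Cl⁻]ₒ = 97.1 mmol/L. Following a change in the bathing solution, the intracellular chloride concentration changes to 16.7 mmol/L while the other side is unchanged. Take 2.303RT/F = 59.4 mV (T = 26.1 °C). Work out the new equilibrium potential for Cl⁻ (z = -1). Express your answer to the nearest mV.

-45 mV

After the shift: [Cl⁻]_out = 97.1, [Cl⁻]_in = 16.7 mmol/L.
E_new = (59.4/-1)·log₁₀(97.1/16.7) = -59.40 · (0.7645) = -45.41 mV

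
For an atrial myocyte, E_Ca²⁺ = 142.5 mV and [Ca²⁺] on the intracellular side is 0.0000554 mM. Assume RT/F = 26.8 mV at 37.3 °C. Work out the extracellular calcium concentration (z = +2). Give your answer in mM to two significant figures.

Nernst: E = (26.8/2) · ln([out]/[in]), so ln([out]/[in]) = 142.5 × 2 / 26.8 = 10.6343.
[out]/[in] = e^(10.6343) = 4.154e+04.
[out] = 4.154e+04 × 0.0000554 = 2.301 mM.

2.3 mM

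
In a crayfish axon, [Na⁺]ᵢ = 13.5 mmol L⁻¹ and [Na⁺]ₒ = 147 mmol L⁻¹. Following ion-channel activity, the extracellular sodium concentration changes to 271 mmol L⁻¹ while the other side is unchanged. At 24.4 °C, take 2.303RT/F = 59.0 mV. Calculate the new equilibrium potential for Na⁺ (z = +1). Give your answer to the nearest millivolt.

77 mV

After the shift: [Na⁺]_out = 271, [Na⁺]_in = 13.5 mmol L⁻¹.
E_new = (59.0/1)·log₁₀(271/13.5) = 59.00 · (1.3026) = 76.86 mV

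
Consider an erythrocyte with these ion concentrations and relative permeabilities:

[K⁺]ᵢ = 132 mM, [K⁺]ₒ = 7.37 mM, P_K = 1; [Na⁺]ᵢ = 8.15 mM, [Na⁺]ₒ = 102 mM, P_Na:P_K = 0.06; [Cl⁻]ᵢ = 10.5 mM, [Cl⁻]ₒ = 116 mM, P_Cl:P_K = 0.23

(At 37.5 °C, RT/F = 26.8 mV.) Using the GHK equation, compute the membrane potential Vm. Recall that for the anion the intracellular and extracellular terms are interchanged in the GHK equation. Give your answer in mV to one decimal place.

Vm = 26.8 · ln[(Σ P·[cation]ₒ + Σ P·[anion]ᵢ) / (Σ P·[cation]ᵢ + Σ P·[anion]ₒ)]
Numerator = 1×7.37 + 0.06×102 + 0.23×10.5 = 15.91
Denominator = 1×132 + 0.06×8.15 + 0.23×116 = 159.2
Vm = 26.8 · ln(0.099925) = 26.8 × (-2.3033) = -61.73 mV

-61.7 mV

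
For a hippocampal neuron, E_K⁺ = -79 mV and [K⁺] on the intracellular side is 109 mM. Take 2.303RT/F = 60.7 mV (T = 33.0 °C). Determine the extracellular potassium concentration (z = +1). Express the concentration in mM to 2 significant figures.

5.4 mM

Nernst: E = (60.7/1) · log₁₀([out]/[in]), so log₁₀([out]/[in]) = -79.0 × 1 / 60.7 = -1.3015.
[out]/[in] = 10^(-1.3015) = 0.04995.
[out] = 0.04995 × 109 = 5.444 mM.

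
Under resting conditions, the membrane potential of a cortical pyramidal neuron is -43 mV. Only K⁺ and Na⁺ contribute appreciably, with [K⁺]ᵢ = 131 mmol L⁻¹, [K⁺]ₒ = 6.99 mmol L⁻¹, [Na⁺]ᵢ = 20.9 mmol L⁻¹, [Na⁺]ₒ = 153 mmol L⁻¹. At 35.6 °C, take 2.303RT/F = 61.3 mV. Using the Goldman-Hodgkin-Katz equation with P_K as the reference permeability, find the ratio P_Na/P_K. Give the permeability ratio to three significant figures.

Let α = P_Na/P_K. GHK: Vm = 61.3·log₁₀[(Kₒ + α·Naₒ)/(Kᵢ + α·Naᵢ)].
10^(Vm/61.3) = 10^(-43.0/61.3) = 0.19885
So 0.19885·(Kᵢ + α·Naᵢ) = Kₒ + α·Naₒ → α = (0.19885·131.0 − 6.99) / (153.0 − 0.19885·20.9)
α = (26.05 − 6.99) / (153.0 − 4.156) = 19.06/148.8 = 0.1281

0.128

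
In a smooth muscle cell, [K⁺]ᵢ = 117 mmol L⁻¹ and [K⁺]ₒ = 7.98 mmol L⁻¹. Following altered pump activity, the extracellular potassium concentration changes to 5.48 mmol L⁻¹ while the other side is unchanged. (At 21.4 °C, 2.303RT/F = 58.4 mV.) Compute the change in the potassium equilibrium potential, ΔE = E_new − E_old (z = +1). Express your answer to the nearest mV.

-10 mV

E_old = (58.4/1)·log₁₀(7.98/117) = -68.11 mV
E_new = (58.4/1)·log₁₀(5.48/117) = -77.64 mV
ΔE = -77.64 − (-68.11) = -9.53 mV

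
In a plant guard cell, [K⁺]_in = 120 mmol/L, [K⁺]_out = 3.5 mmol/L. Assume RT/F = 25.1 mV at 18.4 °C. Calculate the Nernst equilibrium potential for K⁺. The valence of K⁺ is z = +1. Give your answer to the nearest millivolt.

E = (25.1/z) · ln([K⁺]_out/[K⁺]_in) with z = +1.
= (25.1/1) · ln(3.5/120) = 25.10 · ln(0.02917)
= 25.10 · (-3.5347) = -88.72 mV

-89 mV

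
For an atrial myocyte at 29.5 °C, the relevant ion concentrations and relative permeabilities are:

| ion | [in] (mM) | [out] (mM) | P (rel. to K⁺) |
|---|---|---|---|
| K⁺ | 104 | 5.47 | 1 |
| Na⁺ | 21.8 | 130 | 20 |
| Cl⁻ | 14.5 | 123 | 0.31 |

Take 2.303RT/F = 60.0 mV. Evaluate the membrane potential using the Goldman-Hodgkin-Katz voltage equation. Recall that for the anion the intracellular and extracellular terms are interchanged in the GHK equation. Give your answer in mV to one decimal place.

39.3 mV

Vm = 60.0 · log₁₀[(Σ P·[cation]ₒ + Σ P·[anion]ᵢ) / (Σ P·[cation]ᵢ + Σ P·[anion]ₒ)]
Numerator = 1×5.47 + 20×130 + 0.31×14.5 = 2610
Denominator = 1×104 + 20×21.8 + 0.31×123 = 578.1
Vm = 60.0 · log₁₀(4.5145) = 60.0 × (0.6546) = 39.28 mV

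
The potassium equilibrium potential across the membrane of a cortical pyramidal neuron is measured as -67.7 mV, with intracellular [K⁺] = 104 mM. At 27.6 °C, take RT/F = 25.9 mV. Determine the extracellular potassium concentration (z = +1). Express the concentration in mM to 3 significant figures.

Nernst: E = (25.9/1) · ln([out]/[in]), so ln([out]/[in]) = -67.7 × 1 / 25.9 = -2.6139.
[out]/[in] = e^(-2.6139) = 0.07325.
[out] = 0.07325 × 104 = 7.618 mM.

7.62 mM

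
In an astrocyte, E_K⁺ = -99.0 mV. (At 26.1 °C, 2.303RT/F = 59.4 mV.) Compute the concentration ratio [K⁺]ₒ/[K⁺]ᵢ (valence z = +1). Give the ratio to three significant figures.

0.0215

log₁₀([out]/[in]) = E·z/(59.4) = -99.0 × 1 / 59.4 = -1.6667
[out]/[in] = 10^(-1.6667) = 0.02154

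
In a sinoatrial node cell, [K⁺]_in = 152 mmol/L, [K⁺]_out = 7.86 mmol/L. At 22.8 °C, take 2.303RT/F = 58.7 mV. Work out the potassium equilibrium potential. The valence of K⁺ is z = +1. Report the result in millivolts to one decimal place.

-75.5 mV

E = (58.7/z) · log₁₀([K⁺]_out/[K⁺]_in) with z = +1.
= (58.7/1) · log₁₀(7.86/152) = 58.70 · log₁₀(0.05171)
= 58.70 · (-1.2864) = -75.51 mV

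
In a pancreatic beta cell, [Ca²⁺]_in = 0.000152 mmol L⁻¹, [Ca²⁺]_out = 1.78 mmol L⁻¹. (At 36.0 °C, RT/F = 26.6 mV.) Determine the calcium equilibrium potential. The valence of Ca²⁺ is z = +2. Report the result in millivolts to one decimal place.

E = (26.6/z) · ln([Ca²⁺]_out/[Ca²⁺]_in) with z = +2.
= (26.6/2) · ln(1.78/0.000152) = 13.30 · ln(1.171e+04)
= 13.30 · (9.3682) = 124.60 mV

124.6 mV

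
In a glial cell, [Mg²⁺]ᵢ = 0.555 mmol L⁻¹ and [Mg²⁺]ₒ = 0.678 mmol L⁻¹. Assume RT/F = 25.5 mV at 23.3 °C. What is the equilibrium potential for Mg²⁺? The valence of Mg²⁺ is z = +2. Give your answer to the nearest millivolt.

3 mV

E = (25.5/z) · ln([Mg²⁺]_out/[Mg²⁺]_in) with z = +2.
= (25.5/2) · ln(0.678/0.555) = 12.75 · ln(1.222)
= 12.75 · (0.2002) = 2.55 mV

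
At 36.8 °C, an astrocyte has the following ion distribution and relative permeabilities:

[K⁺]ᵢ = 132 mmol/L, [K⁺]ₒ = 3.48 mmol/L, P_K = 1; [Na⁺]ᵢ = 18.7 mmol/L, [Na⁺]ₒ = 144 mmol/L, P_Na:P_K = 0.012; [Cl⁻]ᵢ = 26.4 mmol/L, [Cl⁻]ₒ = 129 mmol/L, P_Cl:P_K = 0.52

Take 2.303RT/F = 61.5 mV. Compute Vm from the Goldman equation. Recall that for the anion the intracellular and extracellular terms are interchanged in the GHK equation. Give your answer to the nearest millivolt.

Vm = 61.5 · log₁₀[(Σ P·[cation]ₒ + Σ P·[anion]ᵢ) / (Σ P·[cation]ᵢ + Σ P·[anion]ₒ)]
Numerator = 1×3.48 + 0.012×144 + 0.52×26.4 = 18.94
Denominator = 1×132 + 0.012×18.7 + 0.52×129 = 199.3
Vm = 61.5 · log₁₀(0.09501) = 61.5 × (-1.0222) = -62.87 mV

-63 mV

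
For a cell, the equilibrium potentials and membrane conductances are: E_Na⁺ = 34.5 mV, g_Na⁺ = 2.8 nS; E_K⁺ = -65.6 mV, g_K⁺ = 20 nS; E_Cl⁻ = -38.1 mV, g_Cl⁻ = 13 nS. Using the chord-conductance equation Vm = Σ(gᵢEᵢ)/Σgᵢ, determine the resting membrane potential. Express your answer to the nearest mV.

Σ gᵢEᵢ = 2.8·(34.5) + 20·(-65.6) + 13·(-38.1) = -1710.70
Σ gᵢ = 2.8 + 20 + 13 = 35.8
Vm = -1710.70 / 35.8 = -47.78 mV

-48 mV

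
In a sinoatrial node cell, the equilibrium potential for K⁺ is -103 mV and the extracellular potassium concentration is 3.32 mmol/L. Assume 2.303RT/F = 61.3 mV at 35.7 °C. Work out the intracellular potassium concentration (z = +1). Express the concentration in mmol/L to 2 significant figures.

160 mmol/L

Nernst: E = (61.3/1) · log₁₀([out]/[in]), so log₁₀([out]/[in]) = -103.0 × 1 / 61.3 = -1.6803.
[out]/[in] = 10^(-1.6803) = 0.02088.
[in] = 3.32 / 0.02088 = 159 mmol/L.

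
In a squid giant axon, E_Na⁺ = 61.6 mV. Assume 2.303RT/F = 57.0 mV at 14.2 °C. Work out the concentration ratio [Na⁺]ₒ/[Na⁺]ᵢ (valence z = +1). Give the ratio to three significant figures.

12.0

log₁₀([out]/[in]) = E·z/(57.0) = 61.6 × 1 / 57.0 = 1.0807
[out]/[in] = 10^(1.0807) = 12.04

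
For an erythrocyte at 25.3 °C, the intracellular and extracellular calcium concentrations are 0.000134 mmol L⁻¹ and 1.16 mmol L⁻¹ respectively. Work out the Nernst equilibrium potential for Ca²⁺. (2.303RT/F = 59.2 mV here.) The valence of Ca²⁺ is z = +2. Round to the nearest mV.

E = (59.2/z) · log₁₀([Ca²⁺]_out/[Ca²⁺]_in) with z = +2.
= (59.2/2) · log₁₀(1.16/0.000134) = 29.60 · log₁₀(8657)
= 29.60 · (3.9374) = 116.55 mV

117 mV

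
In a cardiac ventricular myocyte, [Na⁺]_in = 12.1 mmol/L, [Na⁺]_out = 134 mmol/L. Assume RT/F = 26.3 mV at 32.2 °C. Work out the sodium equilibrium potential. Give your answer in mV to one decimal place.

E = (26.3/z) · ln([Na⁺]_out/[Na⁺]_in) with z = +1.
= (26.3/1) · ln(134/12.1) = 26.30 · ln(11.07)
= 26.30 · (2.4046) = 63.24 mV

63.2 mV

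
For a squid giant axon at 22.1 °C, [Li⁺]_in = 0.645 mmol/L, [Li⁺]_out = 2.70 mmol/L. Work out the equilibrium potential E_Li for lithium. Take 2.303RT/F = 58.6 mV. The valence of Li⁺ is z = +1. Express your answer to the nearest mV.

36 mV

E = (58.6/z) · log₁₀([Li⁺]_out/[Li⁺]_in) with z = +1.
= (58.6/1) · log₁₀(2.70/0.645) = 58.60 · log₁₀(4.186)
= 58.60 · (0.6218) = 36.44 mV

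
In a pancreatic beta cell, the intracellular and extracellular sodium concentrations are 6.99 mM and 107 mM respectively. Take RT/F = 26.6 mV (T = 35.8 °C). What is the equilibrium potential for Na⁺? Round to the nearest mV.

73 mV

E = (26.6/z) · ln([Na⁺]_out/[Na⁺]_in) with z = +1.
= (26.6/1) · ln(107/6.99) = 26.60 · ln(15.31)
= 26.60 · (2.7283) = 72.57 mV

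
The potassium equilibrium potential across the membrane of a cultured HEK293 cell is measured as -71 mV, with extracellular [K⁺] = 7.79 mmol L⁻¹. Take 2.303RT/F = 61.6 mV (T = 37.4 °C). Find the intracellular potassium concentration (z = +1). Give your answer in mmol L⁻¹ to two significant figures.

Nernst: E = (61.6/1) · log₁₀([out]/[in]), so log₁₀([out]/[in]) = -71.0 × 1 / 61.6 = -1.1526.
[out]/[in] = 10^(-1.1526) = 0.07037.
[in] = 7.79 / 0.07037 = 110.7 mmol L⁻¹.

110 mmol L⁻¹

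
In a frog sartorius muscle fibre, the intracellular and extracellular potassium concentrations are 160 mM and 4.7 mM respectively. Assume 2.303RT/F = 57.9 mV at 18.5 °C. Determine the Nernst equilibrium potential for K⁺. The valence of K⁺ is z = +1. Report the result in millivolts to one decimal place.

E = (57.9/z) · log₁₀([K⁺]_out/[K⁺]_in) with z = +1.
= (57.9/1) · log₁₀(4.7/160) = 57.90 · log₁₀(0.02938)
= 57.90 · (-1.5320) = -88.70 mV

-88.7 mV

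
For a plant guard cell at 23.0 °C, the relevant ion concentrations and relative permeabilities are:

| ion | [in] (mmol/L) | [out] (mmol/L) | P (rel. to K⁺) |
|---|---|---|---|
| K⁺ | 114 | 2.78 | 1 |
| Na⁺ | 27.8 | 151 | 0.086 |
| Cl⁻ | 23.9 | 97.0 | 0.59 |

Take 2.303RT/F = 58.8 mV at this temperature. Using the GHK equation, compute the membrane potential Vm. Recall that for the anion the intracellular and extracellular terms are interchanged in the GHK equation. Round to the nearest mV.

-45 mV

Vm = 58.8 · log₁₀[(Σ P·[cation]ₒ + Σ P·[anion]ᵢ) / (Σ P·[cation]ᵢ + Σ P·[anion]ₒ)]
Numerator = 1×2.78 + 0.086×151 + 0.59×23.9 = 29.87
Denominator = 1×114 + 0.086×27.8 + 0.59×97.0 = 173.6
Vm = 58.8 · log₁₀(0.17202) = 58.8 × (-0.7644) = -44.95 mV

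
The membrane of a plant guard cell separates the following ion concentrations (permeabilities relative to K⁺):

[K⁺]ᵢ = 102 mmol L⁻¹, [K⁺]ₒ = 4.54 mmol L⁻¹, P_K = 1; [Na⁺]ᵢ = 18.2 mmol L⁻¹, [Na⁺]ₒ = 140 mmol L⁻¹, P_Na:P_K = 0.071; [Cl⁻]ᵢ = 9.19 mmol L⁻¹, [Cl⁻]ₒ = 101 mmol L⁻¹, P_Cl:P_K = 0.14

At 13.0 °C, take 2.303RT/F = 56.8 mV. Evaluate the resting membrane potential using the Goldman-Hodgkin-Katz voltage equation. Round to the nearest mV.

Vm = 56.8 · log₁₀[(Σ P·[cation]ₒ + Σ P·[anion]ᵢ) / (Σ P·[cation]ᵢ + Σ P·[anion]ₒ)]
Numerator = 1×4.54 + 0.071×140 + 0.14×9.19 = 15.77
Denominator = 1×102 + 0.071×18.2 + 0.14×101 = 117.4
Vm = 56.8 · log₁₀(0.13426) = 56.8 × (-0.8720) = -49.53 mV

-50 mV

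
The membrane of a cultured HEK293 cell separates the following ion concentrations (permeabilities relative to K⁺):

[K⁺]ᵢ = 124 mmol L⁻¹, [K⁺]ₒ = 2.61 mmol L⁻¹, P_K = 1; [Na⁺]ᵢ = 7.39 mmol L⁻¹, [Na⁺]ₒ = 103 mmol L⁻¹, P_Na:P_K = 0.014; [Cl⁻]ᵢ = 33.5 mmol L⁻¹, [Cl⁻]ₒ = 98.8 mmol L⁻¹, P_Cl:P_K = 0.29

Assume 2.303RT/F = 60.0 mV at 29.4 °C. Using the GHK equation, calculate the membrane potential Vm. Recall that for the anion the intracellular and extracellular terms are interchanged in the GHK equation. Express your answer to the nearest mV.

-63 mV

Vm = 60.0 · log₁₀[(Σ P·[cation]ₒ + Σ P·[anion]ᵢ) / (Σ P·[cation]ᵢ + Σ P·[anion]ₒ)]
Numerator = 1×2.61 + 0.014×103 + 0.29×33.5 = 13.77
Denominator = 1×124 + 0.014×7.39 + 0.29×98.8 = 152.8
Vm = 60.0 · log₁₀(0.090124) = 60.0 × (-1.0452) = -62.71 mV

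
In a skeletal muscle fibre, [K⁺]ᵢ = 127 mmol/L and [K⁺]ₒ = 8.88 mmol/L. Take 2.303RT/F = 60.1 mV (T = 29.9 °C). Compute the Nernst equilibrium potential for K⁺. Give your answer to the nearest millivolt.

E = (60.1/z) · log₁₀([K⁺]_out/[K⁺]_in) with z = +1.
= (60.1/1) · log₁₀(8.88/127) = 60.10 · log₁₀(0.06992)
= 60.10 · (-1.1554) = -69.44 mV

-69 mV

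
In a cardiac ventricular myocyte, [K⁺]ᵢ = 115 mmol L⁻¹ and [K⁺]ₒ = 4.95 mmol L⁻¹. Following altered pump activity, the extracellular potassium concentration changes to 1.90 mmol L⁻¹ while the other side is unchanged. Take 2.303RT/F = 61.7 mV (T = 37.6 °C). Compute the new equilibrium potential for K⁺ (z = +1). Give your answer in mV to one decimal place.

After the shift: [K⁺]_out = 1.90, [K⁺]_in = 115 mmol L⁻¹.
E_new = (61.7/1)·log₁₀(1.90/115) = 61.70 · (-1.7819) = -109.95 mV

-109.9 mV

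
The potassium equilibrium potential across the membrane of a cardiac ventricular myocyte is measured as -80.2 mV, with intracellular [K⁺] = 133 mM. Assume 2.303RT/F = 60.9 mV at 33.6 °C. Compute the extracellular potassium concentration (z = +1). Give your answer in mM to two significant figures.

Nernst: E = (60.9/1) · log₁₀([out]/[in]), so log₁₀([out]/[in]) = -80.2 × 1 / 60.9 = -1.3169.
[out]/[in] = 10^(-1.3169) = 0.0482.
[out] = 0.0482 × 133 = 6.411 mM.

6.4 mM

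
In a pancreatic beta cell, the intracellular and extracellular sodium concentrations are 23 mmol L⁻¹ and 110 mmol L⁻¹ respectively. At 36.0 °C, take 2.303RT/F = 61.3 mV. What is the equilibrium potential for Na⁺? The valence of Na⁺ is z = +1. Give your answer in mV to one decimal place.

41.7 mV

E = (61.3/z) · log₁₀([Na⁺]_out/[Na⁺]_in) with z = +1.
= (61.3/1) · log₁₀(110/23) = 61.30 · log₁₀(4.783)
= 61.30 · (0.6797) = 41.66 mV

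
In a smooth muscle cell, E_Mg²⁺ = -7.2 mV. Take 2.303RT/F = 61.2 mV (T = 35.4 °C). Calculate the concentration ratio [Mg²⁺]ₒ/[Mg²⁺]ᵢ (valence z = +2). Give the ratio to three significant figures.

log₁₀([out]/[in]) = E·z/(61.2) = -7.2 × 2 / 61.2 = -0.2353
[out]/[in] = 10^(-0.2353) = 0.5817

0.582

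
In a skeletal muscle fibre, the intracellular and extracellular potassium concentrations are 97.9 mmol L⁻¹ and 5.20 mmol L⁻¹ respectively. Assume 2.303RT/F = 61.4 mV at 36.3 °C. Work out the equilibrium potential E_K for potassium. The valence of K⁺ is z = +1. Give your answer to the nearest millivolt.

E = (61.4/z) · log₁₀([K⁺]_out/[K⁺]_in) with z = +1.
= (61.4/1) · log₁₀(5.20/97.9) = 61.40 · log₁₀(0.05312)
= 61.40 · (-1.2748) = -78.27 mV

-78 mV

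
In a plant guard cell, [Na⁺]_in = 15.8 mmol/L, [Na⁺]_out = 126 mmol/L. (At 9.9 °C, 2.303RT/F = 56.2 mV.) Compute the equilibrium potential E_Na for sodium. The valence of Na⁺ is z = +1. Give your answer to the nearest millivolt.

E = (56.2/z) · log₁₀([Na⁺]_out/[Na⁺]_in) with z = +1.
= (56.2/1) · log₁₀(126/15.8) = 56.20 · log₁₀(7.975)
= 56.20 · (0.9017) = 50.68 mV

51 mV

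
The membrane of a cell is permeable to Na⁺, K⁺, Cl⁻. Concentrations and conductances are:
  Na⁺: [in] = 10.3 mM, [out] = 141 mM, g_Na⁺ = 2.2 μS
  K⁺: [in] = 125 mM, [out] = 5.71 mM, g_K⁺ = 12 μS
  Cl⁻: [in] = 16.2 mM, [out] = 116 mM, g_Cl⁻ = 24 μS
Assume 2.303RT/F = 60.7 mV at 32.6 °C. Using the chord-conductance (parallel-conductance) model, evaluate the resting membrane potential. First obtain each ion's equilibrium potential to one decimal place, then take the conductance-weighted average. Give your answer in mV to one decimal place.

-54.2 mV

E_Na⁺ = (60.7/1)·log₁₀(141/10.3) = 69.0 mV
E_K⁺ = (60.7/1)·log₁₀(5.71/125) = -81.4 mV
E_Cl⁻ = (60.7/-1)·log₁₀(116/16.2) = -51.9 mV
Vm = (Σ gᵢEᵢ)/(Σ gᵢ) = (2.2·69.0 + 12·-81.4 + 24·-51.9) / (2.2 + 12 + 24)
= -2070.60 / 38.2 = -54.20 mV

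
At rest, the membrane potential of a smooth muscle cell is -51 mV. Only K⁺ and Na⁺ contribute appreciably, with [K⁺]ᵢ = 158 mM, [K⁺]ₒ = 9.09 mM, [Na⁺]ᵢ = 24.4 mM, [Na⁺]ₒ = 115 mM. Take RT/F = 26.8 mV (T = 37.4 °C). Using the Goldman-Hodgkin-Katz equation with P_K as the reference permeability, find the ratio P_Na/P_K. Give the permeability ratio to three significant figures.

Let α = P_Na/P_K. GHK: Vm = 26.8·ln[(Kₒ + α·Naₒ)/(Kᵢ + α·Naᵢ)].
e^(Vm/26.8) = e^(-51.0/26.8) = 0.14912
So 0.14912·(Kᵢ + α·Naᵢ) = Kₒ + α·Naₒ → α = (0.14912·158.0 − 9.09) / (115.0 − 0.14912·24.4)
α = (23.56 − 9.09) / (115.0 − 3.639) = 14.47/111.4 = 0.1299

0.130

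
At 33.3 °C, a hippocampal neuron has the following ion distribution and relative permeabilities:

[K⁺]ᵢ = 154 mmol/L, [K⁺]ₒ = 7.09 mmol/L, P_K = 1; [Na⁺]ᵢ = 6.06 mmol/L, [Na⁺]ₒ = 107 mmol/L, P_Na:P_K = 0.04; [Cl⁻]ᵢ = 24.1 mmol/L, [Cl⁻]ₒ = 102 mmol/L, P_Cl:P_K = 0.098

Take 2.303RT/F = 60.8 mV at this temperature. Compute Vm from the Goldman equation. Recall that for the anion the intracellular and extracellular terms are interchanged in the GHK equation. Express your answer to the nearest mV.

-66 mV

Vm = 60.8 · log₁₀[(Σ P·[cation]ₒ + Σ P·[anion]ᵢ) / (Σ P·[cation]ᵢ + Σ P·[anion]ₒ)]
Numerator = 1×7.09 + 0.04×107 + 0.098×24.1 = 13.73
Denominator = 1×154 + 0.04×6.06 + 0.098×102 = 164.2
Vm = 60.8 · log₁₀(0.083609) = 60.8 × (-1.0777) = -65.53 mV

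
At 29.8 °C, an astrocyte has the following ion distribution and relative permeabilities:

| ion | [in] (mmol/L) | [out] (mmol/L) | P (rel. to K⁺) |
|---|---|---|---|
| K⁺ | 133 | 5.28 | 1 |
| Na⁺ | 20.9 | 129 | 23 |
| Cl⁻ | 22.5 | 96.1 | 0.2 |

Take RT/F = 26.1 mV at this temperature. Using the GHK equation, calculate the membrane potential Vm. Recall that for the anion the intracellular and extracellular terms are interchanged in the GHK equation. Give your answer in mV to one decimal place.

40.4 mV

Vm = 26.1 · ln[(Σ P·[cation]ₒ + Σ P·[anion]ᵢ) / (Σ P·[cation]ᵢ + Σ P·[anion]ₒ)]
Numerator = 1×5.28 + 23×129 + 0.2×22.5 = 2977
Denominator = 1×133 + 23×20.9 + 0.2×96.1 = 632.9
Vm = 26.1 · ln(4.7032) = 26.1 × (1.5483) = 40.41 mV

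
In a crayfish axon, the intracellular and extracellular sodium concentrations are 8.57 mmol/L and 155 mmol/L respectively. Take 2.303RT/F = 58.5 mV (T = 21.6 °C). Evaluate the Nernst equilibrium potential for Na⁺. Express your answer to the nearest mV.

74 mV

E = (58.5/z) · log₁₀([Na⁺]_out/[Na⁺]_in) with z = +1.
= (58.5/1) · log₁₀(155/8.57) = 58.50 · log₁₀(18.09)
= 58.50 · (1.2574) = 73.56 mV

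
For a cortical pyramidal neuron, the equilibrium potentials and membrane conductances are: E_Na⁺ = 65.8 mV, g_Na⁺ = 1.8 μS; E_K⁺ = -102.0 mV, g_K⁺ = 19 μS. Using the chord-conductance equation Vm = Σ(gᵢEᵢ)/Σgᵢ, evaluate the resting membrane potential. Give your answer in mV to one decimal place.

-87.5 mV

Σ gᵢEᵢ = 1.8·(65.8) + 19·(-102.0) = -1819.56
Σ gᵢ = 1.8 + 19 = 20.8
Vm = -1819.56 / 20.8 = -87.48 mV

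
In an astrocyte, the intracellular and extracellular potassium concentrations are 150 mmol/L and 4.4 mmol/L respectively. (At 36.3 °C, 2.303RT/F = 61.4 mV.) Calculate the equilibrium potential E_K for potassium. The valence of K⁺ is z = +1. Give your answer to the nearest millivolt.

E = (61.4/z) · log₁₀([K⁺]_out/[K⁺]_in) with z = +1.
= (61.4/1) · log₁₀(4.4/150) = 61.40 · log₁₀(0.02933)
= 61.40 · (-1.5326) = -94.10 mV

-94 mV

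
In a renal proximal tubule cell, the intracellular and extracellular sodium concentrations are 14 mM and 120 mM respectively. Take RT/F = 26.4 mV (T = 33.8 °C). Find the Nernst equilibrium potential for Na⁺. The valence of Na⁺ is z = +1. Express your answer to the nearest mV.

E = (26.4/z) · ln([Na⁺]_out/[Na⁺]_in) with z = +1.
= (26.4/1) · ln(120/14) = 26.40 · ln(8.571)
= 26.40 · (2.1484) = 56.72 mV

57 mV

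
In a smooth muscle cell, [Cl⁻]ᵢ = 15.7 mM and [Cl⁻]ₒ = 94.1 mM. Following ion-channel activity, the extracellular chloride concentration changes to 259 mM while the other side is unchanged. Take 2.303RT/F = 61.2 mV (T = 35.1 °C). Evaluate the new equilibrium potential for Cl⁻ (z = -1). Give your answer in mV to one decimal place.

-74.5 mV

After the shift: [Cl⁻]_out = 259, [Cl⁻]_in = 15.7 mM.
E_new = (61.2/-1)·log₁₀(259/15.7) = -61.20 · (1.2174) = -74.50 mV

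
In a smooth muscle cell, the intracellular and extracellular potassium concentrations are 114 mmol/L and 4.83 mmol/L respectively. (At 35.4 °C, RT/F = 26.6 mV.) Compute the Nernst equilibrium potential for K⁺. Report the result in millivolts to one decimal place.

-84.1 mV

E = (26.6/z) · ln([K⁺]_out/[K⁺]_in) with z = +1.
= (26.6/1) · ln(4.83/114) = 26.60 · ln(0.04237)
= 26.60 · (-3.1614) = -84.09 mV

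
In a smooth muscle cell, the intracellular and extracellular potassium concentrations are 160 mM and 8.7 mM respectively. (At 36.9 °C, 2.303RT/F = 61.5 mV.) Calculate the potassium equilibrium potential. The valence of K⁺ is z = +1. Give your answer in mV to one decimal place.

E = (61.5/z) · log₁₀([K⁺]_out/[K⁺]_in) with z = +1.
= (61.5/1) · log₁₀(8.7/160) = 61.50 · log₁₀(0.05437)
= 61.50 · (-1.2646) = -77.77 mV

-77.8 mV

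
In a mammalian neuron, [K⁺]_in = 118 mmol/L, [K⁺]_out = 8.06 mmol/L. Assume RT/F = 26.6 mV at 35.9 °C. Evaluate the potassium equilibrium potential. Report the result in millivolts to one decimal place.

-71.4 mV

E = (26.6/z) · ln([K⁺]_out/[K⁺]_in) with z = +1.
= (26.6/1) · ln(8.06/118) = 26.60 · ln(0.06831)
= 26.60 · (-2.6838) = -71.39 mV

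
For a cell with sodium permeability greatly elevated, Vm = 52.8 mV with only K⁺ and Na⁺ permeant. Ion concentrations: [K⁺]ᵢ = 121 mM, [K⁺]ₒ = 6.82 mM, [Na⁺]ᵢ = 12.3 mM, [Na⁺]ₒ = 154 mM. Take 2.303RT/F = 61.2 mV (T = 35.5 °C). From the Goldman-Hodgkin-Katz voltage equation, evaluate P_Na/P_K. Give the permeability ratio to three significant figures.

Let α = P_Na/P_K. GHK: Vm = 61.2·log₁₀[(Kₒ + α·Naₒ)/(Kᵢ + α·Naᵢ)].
10^(Vm/61.2) = 10^(52.8/61.2) = 7.2903
So 7.2903·(Kᵢ + α·Naᵢ) = Kₒ + α·Naₒ → α = (7.2903·121.0 − 6.82) / (154.0 − 7.2903·12.3)
α = (882.1 − 6.82) / (154.0 − 89.67) = 875.3/64.33 = 13.61

13.6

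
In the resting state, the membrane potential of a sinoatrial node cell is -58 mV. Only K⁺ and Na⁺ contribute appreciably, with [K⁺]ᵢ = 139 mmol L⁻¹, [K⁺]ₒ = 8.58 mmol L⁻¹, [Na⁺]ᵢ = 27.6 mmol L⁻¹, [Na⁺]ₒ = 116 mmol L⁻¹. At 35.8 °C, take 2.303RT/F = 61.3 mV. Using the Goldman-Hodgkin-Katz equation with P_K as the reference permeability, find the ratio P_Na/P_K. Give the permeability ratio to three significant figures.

0.0634

Let α = P_Na/P_K. GHK: Vm = 61.3·log₁₀[(Kₒ + α·Naₒ)/(Kᵢ + α·Naᵢ)].
10^(Vm/61.3) = 10^(-58.0/61.3) = 0.1132
So 0.1132·(Kᵢ + α·Naᵢ) = Kₒ + α·Naₒ → α = (0.1132·139.0 − 8.58) / (116.0 − 0.1132·27.6)
α = (15.73 − 8.58) / (116.0 − 3.124) = 7.154/112.9 = 0.06338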